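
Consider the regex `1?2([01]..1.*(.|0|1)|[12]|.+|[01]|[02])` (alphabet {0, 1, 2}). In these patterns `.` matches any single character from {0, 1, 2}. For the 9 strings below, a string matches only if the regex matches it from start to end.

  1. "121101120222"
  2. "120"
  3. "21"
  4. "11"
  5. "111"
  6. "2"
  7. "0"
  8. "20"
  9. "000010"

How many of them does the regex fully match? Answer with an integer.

4

1 → match
2 → match
3 → match
4 → no match
5 → no match
6 → no match
7 → no match
8 → match
9 → no match
Total matched: 4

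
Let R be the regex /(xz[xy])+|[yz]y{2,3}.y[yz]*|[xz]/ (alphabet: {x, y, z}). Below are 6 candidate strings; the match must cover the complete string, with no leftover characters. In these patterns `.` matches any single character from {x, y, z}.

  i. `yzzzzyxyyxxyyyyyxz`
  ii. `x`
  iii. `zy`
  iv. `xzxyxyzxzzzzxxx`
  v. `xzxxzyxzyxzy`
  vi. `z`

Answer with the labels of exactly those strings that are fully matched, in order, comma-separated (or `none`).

i → no match
ii → match
iii → no match
iv → no match
v → match
vi → match

ii, v, vi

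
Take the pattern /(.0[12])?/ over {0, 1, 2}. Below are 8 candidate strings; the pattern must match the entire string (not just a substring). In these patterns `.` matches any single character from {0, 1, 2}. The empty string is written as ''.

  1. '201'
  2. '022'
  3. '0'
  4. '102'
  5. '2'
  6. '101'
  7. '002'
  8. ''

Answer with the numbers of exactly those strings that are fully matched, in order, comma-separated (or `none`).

1 → match
2 → no match
3 → no match
4 → match
5 → no match
6 → match
7 → match
8 → match

1, 4, 6, 7, 8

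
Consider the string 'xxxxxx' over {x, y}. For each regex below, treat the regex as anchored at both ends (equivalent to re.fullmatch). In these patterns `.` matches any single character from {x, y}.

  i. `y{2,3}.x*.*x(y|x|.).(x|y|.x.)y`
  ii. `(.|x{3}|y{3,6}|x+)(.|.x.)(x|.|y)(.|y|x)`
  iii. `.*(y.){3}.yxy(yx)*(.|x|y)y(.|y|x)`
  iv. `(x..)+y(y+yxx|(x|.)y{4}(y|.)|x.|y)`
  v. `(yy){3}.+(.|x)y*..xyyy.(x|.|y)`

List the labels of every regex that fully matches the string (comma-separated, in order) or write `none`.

i → no match — must start with 'y'
ii → match
iii → no match
iv → no match
v → no match — must start with 'yy'

ii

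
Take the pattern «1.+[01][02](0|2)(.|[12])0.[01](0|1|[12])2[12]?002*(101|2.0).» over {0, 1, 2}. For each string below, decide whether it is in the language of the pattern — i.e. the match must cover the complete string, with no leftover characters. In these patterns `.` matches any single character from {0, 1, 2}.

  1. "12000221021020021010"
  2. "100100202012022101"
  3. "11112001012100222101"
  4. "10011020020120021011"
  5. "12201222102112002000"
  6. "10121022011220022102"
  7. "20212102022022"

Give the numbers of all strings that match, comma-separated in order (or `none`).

1, 4, 6

1 → match
2 → no match
3 → no match
4 → match
5 → no match
6 → match
7 → no match — must start with "1"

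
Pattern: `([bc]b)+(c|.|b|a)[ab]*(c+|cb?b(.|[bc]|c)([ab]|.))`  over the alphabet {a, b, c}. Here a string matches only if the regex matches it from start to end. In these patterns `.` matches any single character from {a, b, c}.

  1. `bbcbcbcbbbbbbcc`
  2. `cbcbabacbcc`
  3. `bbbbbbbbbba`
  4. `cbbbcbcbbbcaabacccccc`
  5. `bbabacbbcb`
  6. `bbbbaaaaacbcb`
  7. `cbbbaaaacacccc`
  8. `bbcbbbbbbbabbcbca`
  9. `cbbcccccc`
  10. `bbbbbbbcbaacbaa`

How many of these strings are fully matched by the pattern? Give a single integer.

1 → match
2. `cbcbabacbcc` → match
3. `bbbbbbbbbba` → no match
4 → match
5. `bbabacbbcb` → match
6 → match
7 → no match
8 → match
9. `cbbcccccc` → match
10 → no match
Total matched: 7

7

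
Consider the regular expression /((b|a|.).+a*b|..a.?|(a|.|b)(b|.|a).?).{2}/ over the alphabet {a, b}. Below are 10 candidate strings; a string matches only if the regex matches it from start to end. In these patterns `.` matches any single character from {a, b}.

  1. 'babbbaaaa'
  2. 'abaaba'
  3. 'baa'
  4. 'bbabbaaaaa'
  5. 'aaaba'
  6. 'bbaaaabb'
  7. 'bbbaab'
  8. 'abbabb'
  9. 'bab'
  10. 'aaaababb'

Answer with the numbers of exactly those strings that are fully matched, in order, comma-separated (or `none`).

2, 5

1 → no match
2 → match
3 → no match
4 → no match
5 → match
6 → no match
7 → no match
8 → no match
9 → no match
10 → no match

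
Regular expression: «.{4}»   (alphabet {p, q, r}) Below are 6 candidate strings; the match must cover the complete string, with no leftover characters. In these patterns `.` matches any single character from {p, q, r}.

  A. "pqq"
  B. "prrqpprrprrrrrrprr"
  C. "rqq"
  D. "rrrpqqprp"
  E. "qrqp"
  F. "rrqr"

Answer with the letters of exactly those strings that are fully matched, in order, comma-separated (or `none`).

A → no match
B → no match
C → no match
D → no match
E → match
F → match

E, F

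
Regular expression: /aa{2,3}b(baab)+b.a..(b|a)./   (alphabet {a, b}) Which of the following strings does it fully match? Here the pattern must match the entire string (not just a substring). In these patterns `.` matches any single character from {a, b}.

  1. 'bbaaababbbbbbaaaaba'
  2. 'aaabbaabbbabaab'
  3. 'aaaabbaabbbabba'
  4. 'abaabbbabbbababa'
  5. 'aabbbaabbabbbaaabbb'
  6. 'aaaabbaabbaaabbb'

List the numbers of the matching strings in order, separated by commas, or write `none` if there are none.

2, 6

1 → no match — must start with 'aa'
2 → match
3 → no match
4 → no match — must start with 'aa'
5 → no match
6 → match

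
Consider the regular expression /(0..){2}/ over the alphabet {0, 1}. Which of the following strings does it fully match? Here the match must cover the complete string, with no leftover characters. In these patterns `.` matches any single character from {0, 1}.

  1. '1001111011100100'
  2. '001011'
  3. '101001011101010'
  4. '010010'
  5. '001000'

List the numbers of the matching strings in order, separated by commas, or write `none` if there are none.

2, 4, 5

1 → no match — must start with '0'
2 → match
3 → no match — must start with '0'
4 → match
5 → match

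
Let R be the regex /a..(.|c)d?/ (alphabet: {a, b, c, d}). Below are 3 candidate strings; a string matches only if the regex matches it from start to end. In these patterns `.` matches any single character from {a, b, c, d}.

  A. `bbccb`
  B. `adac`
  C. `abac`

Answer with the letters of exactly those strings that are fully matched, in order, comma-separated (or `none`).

B, C

A → no match — must start with `a`
B → match
C → match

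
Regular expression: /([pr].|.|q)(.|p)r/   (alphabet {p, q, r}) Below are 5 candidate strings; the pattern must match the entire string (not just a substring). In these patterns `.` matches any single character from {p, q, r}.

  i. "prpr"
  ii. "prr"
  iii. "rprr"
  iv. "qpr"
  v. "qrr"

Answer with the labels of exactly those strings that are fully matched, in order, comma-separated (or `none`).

i → match
ii → match
iii → match
iv → match
v → match

i, ii, iii, iv, v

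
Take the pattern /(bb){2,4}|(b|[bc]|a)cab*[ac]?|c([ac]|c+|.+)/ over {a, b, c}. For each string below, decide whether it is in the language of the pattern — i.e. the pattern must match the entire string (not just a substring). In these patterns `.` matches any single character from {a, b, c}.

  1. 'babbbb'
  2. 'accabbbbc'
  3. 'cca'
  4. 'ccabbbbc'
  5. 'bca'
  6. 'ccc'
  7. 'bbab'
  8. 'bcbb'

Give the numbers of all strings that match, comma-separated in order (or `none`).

3, 4, 5, 6

1 → no match
2 → no match
3 → match
4 → match
5 → match
6 → match
7 → no match
8 → no match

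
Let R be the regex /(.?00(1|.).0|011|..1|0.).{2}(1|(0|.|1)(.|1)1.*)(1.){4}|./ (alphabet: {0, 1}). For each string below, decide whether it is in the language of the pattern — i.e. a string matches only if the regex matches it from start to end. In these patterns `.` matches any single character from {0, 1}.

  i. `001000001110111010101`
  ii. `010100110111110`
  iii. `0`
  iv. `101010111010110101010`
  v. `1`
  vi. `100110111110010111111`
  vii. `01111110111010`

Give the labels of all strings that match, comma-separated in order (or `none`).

i → no match
ii → match
iii → match
iv → match
v → match
vi → match
vii → match

ii, iii, iv, v, vi, vii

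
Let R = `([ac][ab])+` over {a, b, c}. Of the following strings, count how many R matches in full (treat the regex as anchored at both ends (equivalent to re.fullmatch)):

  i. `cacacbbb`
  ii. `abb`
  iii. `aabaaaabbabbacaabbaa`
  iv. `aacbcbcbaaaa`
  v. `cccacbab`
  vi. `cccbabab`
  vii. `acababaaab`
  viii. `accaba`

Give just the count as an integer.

1

i → no match
ii → no match
iii → no match
iv → match
v → no match
vi → no match
vii → no match
viii → no match
Total matched: 1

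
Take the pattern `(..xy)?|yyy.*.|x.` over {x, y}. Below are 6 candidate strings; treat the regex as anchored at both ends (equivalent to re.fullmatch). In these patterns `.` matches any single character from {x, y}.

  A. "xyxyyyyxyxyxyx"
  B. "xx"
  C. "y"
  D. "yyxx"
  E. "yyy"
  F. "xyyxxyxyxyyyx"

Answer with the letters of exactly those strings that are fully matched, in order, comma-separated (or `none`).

A → no match
B → match
C → no match
D → no match
E → no match
F → no match

B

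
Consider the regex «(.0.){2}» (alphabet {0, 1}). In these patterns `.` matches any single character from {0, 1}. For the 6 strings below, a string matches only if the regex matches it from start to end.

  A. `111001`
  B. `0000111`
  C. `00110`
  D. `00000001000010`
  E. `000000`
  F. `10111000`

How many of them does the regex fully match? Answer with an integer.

A → no match
B → no match
C → no match
D → no match
E → match
F → no match
Total matched: 1

1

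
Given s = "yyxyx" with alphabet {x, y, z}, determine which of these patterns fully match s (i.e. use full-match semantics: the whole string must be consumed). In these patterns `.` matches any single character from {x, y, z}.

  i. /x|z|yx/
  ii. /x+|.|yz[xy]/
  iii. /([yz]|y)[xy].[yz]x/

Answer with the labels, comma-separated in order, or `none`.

iii

i → no match
ii → no match
iii → match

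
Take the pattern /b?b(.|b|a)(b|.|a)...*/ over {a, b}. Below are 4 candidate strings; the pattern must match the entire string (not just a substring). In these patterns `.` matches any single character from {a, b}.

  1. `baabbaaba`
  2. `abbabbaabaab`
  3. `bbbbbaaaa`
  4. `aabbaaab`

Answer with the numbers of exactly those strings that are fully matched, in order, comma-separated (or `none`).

1, 3

1 → match
2 → no match
3 → match
4 → no match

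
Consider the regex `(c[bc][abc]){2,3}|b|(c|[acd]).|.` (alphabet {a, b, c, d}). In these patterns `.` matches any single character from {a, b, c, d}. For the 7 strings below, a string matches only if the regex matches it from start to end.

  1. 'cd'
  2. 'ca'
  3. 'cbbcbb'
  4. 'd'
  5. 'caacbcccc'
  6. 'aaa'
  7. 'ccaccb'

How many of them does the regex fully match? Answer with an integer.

1 → match
2 → match
3 → match
4 → match
5 → no match
6 → no match
7 → match
Total matched: 5

5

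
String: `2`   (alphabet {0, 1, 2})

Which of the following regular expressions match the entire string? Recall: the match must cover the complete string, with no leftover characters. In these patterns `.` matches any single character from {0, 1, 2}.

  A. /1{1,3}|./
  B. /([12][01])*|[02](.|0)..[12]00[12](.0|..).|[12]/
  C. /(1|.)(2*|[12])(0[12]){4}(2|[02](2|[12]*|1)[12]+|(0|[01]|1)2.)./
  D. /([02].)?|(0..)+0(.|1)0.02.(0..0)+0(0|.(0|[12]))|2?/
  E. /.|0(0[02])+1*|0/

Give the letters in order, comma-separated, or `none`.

A, B, D, E

A → match
B → match
C → no match
D → match
E → match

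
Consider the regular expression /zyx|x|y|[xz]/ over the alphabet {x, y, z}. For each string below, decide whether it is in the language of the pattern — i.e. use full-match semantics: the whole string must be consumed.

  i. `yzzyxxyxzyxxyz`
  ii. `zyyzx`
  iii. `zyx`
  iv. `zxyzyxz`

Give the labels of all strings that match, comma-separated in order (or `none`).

iii

i → no match
ii. `zyyzx` → no match
iii. `zyx` → match
iv. `zxyzyxz` → no match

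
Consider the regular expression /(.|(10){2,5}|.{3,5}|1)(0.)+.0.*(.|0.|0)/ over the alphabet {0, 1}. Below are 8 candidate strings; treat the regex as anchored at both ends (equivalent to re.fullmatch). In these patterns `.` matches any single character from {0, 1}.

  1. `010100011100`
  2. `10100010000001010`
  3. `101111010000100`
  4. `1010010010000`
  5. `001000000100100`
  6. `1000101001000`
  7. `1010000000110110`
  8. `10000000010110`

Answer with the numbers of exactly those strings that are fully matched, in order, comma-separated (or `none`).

1 → no match
2 → match
3 → no match
4 → match
5 → match
6 → match
7 → match
8 → match

2, 4, 5, 6, 7, 8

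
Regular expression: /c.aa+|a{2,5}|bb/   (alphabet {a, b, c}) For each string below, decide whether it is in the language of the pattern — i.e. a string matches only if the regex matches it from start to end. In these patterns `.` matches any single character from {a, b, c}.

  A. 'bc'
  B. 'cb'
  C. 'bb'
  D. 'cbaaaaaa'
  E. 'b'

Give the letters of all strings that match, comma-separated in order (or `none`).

C, D

A. 'bc' → no match
B. 'cb' → no match
C. 'bb' → match
D. 'cbaaaaaa' → match
E. 'b' → no match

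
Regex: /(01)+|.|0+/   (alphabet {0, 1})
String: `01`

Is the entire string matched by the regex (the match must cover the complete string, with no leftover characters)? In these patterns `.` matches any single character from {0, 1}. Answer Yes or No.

Yes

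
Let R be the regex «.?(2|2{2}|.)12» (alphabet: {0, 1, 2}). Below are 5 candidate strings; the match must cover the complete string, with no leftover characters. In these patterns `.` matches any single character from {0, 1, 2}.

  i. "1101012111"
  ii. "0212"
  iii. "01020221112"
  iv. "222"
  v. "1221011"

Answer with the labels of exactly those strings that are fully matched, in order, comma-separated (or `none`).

ii

i → no match — must end with "12"
ii → match
iii → no match
iv → no match — must end with "12"
v → no match — must end with "12"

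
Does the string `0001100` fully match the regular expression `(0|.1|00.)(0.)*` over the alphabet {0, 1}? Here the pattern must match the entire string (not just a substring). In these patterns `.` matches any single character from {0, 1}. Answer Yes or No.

No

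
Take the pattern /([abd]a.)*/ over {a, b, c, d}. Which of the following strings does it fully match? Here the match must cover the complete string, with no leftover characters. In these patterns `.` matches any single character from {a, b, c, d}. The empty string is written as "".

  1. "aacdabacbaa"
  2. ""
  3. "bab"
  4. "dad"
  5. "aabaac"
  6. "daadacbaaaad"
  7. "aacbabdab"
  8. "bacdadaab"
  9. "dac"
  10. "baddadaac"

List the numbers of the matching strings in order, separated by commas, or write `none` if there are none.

1 → no match
2 → match
3 → match
4 → match
5 → match
6 → match
7 → match
8 → match
9 → match
10 → match

2, 3, 4, 5, 6, 7, 8, 9, 10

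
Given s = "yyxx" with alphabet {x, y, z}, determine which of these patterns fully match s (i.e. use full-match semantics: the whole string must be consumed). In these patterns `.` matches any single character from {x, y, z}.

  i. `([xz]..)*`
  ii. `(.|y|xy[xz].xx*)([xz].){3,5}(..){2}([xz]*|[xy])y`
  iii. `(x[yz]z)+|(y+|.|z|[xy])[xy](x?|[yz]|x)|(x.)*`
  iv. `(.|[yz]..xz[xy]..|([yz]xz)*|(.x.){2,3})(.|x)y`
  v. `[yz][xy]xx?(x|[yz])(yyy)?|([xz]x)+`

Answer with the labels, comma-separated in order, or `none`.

i → no match
ii → no match — must end with "y"
iii → match
iv → no match — must end with "y"
v → match

iii, v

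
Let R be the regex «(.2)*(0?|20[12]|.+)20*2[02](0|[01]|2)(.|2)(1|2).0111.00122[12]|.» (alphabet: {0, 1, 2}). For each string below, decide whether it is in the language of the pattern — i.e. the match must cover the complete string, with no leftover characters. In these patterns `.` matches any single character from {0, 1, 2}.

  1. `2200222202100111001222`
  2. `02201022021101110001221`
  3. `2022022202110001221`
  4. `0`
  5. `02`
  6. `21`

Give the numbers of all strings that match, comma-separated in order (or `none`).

4

1 → no match
2 → no match
3 → no match
4 → match
5 → no match
6 → no match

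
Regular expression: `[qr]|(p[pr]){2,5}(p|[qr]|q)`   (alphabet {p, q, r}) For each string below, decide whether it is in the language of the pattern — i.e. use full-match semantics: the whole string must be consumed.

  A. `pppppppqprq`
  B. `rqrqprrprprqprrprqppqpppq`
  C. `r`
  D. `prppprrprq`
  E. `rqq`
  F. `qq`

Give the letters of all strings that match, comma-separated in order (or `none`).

A → no match
B → no match
C → match
D → no match
E → no match
F → no match

C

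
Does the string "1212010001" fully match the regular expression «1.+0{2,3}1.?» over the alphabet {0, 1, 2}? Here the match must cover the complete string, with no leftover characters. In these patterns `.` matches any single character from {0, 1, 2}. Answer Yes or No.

Yes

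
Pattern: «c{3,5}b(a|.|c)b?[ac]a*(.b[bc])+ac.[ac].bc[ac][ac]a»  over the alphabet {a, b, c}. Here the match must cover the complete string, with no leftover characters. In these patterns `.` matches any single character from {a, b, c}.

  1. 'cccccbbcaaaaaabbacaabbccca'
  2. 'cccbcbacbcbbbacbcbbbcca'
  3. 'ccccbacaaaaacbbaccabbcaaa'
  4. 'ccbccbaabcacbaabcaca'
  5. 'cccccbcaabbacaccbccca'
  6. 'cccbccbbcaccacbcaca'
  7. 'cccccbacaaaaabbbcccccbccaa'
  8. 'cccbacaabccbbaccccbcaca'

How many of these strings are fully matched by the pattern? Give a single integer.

5

1 → match
2 → no match
3 → match
4 → no match
5 → match
6 → match
7 → no match
8 → match
Total matched: 5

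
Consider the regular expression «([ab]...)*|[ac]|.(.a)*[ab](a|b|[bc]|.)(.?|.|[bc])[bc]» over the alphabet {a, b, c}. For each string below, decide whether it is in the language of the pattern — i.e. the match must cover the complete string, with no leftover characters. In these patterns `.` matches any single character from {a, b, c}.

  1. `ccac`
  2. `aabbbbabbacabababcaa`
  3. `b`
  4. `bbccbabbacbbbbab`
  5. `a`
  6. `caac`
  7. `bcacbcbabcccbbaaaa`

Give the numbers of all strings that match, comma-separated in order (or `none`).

2, 4, 5, 6

1 → no match
2 → match
3 → no match
4 → match
5 → match
6 → match
7 → no match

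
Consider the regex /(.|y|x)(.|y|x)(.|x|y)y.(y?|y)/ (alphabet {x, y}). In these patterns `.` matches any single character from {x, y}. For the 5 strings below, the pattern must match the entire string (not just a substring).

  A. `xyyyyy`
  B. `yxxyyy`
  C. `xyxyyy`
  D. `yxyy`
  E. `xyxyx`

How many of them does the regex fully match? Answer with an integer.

4

A → match
B → match
C → match
D → no match
E → match
Total matched: 4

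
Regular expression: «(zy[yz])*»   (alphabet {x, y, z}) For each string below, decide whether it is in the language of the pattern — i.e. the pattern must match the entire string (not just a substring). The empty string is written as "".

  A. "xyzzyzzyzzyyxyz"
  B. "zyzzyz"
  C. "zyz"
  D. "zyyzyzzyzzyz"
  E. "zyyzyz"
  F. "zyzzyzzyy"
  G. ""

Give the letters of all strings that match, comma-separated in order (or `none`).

A → no match
B. "zyzzyz" → match
C. "zyz" → match
D. "zyyzyzzyzzyz" → match
E. "zyyzyz" → match
F. "zyzzyzzyy" → match
G. "" → match

B, C, D, E, F, G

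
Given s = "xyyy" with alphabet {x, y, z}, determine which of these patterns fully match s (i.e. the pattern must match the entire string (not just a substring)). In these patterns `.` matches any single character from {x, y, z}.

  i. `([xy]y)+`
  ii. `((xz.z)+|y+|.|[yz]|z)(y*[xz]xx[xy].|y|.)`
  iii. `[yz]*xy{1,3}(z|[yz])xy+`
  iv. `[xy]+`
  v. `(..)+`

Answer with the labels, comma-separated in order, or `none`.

i → match
ii → no match
iii → no match
iv → match
v → match

i, iv, v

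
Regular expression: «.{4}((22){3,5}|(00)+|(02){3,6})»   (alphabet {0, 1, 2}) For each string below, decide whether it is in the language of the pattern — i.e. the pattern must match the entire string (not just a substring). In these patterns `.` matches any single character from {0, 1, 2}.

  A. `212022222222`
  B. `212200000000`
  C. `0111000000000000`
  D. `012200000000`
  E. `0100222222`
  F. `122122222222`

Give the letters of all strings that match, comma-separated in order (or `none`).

A, B, C, D, E, F

A → match
B → match
C → match
D → match
E → match
F → match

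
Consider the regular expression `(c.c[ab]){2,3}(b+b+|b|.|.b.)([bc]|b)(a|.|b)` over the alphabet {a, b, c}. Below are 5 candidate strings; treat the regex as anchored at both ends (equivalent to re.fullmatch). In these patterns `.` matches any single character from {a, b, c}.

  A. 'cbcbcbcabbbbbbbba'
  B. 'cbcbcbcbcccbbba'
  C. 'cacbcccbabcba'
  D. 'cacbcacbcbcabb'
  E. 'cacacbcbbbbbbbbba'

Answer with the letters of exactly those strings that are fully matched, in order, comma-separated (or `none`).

A, B, C, E

A → match
B → match
C → match
D → no match
E → match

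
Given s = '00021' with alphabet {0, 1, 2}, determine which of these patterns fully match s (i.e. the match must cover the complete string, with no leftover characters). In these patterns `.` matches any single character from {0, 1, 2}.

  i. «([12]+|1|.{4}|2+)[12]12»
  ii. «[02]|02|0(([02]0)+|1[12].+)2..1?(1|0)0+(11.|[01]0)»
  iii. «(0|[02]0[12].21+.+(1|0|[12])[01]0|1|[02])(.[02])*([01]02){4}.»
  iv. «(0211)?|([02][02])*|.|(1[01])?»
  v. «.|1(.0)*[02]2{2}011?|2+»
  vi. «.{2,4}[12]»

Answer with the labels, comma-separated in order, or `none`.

vi

i → no match — must end with '12'
ii → no match
iii → no match
iv → no match
v → no match
vi → match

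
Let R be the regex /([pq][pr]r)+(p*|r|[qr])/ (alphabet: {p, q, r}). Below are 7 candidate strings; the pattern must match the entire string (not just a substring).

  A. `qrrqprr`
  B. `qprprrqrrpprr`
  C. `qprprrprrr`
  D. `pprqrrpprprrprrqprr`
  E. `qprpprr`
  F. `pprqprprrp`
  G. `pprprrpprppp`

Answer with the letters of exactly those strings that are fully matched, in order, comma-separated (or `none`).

A, B, C, D, E, F, G

A. `qrrqprr` → match
B → match
C. `qprprrprrr` → match
D → match
E. `qprpprr` → match
F. `pprqprprrp` → match
G. `pprprrpprppp` → match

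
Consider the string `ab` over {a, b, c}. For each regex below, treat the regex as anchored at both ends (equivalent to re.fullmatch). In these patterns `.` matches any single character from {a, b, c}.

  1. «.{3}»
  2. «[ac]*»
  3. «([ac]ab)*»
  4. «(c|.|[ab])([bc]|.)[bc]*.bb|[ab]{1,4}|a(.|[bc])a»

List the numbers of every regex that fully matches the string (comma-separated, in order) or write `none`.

4

1 → no match
2 → no match
3 → no match
4 → match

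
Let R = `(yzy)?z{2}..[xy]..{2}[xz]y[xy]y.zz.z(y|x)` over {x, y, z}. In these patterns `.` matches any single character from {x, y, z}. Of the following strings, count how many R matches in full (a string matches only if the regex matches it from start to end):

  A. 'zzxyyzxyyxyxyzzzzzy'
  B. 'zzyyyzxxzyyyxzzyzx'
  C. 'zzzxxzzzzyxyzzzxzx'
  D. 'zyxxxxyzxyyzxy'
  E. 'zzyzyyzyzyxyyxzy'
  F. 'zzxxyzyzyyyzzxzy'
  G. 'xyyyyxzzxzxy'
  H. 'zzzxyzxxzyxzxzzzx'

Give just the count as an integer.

A → no match
B → match
C → match
D → no match
E → no match
F → no match
G → no match
H → no match
Total matched: 2

2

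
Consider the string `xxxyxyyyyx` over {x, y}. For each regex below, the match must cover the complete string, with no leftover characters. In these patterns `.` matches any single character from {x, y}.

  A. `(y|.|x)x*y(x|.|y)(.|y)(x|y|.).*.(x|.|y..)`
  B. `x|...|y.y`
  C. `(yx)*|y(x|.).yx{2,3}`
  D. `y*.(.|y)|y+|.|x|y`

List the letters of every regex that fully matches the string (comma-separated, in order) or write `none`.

A

A → match
B → no match
C → no match
D → no match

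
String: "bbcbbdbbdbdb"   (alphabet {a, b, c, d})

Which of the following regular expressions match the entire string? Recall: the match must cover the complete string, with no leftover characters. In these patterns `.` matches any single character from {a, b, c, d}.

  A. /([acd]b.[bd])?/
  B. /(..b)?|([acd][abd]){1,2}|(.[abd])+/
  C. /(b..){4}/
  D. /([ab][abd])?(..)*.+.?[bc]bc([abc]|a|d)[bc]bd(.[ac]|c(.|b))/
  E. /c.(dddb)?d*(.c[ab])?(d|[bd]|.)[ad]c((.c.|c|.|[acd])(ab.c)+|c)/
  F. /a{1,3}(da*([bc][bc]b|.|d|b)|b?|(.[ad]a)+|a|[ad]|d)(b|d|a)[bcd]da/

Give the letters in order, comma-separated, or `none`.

A → no match
B → match
C → match
D → no match
E → no match — must start with "c"
F → no match — must start with "a"

B, C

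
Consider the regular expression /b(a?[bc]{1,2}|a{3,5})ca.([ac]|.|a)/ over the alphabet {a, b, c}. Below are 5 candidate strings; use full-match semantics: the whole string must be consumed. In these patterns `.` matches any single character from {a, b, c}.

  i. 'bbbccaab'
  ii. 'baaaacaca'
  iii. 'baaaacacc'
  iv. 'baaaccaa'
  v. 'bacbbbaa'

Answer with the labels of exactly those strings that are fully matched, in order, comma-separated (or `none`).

i → no match
ii → match
iii → match
iv → no match
v → no match

ii, iii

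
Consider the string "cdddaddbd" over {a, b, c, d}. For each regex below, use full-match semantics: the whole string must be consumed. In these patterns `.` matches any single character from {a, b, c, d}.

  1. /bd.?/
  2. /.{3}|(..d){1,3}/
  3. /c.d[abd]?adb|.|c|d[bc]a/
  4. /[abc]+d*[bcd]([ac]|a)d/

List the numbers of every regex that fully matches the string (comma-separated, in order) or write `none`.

1 → no match — must start with "bd"
2 → match
3 → no match
4 → no match

2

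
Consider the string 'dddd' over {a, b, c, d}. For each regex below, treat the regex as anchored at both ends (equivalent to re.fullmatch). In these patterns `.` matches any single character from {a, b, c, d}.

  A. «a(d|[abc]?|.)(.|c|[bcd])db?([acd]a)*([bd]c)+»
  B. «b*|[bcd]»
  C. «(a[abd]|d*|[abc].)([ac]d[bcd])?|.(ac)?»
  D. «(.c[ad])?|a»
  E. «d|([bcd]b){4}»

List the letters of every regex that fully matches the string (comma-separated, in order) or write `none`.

C

A → no match — must start with 'a'
B → no match
C → match
D → no match
E → no match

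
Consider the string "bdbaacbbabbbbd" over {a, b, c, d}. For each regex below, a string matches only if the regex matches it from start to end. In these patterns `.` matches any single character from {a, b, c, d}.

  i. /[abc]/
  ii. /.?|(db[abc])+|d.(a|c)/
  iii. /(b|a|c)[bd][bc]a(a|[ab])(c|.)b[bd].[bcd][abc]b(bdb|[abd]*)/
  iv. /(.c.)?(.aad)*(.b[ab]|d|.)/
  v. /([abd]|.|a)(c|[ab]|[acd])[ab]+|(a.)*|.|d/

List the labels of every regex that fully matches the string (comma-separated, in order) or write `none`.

iii

i → no match
ii → no match
iii → match
iv → no match
v → no match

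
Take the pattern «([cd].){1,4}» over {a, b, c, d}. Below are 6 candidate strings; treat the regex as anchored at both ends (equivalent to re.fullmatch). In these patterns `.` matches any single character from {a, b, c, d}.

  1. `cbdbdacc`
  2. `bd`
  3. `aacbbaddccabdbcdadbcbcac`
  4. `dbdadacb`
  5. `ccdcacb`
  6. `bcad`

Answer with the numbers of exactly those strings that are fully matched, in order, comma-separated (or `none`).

1, 4

1 → match
2 → no match
3 → no match
4 → match
5 → no match
6 → no match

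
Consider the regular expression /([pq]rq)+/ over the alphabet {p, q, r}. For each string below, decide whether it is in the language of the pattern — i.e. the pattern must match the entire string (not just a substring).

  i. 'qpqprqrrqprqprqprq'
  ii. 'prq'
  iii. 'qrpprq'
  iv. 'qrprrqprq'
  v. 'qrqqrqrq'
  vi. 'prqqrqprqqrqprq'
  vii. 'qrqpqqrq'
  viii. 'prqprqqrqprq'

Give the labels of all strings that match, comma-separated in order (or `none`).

i → no match
ii. 'prq' → match
iii. 'qrpprq' → no match
iv. 'qrprrqprq' → no match
v. 'qrqqrqrq' → no match
vi → match
vii. 'qrqpqqrq' → no match
viii. 'prqprqqrqprq' → match

ii, vi, viii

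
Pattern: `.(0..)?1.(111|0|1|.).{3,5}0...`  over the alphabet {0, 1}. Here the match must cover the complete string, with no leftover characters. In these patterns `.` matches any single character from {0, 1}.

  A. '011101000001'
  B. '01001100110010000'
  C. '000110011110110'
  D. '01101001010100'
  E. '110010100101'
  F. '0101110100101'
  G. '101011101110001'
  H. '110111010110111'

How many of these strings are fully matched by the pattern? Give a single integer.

A → match
B → no match
C → match
D → no match
E → match
F → match
G → match
H → match
Total matched: 6

6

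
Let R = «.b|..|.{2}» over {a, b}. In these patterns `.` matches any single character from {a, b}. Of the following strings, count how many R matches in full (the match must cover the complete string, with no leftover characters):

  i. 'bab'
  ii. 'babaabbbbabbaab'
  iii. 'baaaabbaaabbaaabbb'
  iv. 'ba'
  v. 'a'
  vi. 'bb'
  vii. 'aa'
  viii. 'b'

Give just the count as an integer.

i. 'bab' → no match
ii → no match
iii → no match
iv. 'ba' → match
v. 'a' → no match
vi. 'bb' → match
vii. 'aa' → match
viii. 'b' → no match
Total matched: 3

3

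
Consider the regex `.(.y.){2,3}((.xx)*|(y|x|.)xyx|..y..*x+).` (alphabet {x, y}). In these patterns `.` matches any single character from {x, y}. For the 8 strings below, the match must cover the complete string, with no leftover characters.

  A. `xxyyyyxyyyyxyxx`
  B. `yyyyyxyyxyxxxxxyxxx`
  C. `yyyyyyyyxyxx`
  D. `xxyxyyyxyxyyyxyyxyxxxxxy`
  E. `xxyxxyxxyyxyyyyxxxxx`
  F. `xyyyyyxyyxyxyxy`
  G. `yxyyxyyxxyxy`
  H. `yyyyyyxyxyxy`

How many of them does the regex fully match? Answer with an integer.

A → match
B → no match
C → match
D → match
E → match
F → match
G → match
H → match
Total matched: 7

7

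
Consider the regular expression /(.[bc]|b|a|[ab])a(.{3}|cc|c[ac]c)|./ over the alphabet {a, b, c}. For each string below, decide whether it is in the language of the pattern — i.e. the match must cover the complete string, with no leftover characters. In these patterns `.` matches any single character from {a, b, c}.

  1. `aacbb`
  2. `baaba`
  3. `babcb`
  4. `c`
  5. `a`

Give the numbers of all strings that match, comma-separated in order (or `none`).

1 → match
2 → match
3 → match
4 → match
5 → match

1, 2, 3, 4, 5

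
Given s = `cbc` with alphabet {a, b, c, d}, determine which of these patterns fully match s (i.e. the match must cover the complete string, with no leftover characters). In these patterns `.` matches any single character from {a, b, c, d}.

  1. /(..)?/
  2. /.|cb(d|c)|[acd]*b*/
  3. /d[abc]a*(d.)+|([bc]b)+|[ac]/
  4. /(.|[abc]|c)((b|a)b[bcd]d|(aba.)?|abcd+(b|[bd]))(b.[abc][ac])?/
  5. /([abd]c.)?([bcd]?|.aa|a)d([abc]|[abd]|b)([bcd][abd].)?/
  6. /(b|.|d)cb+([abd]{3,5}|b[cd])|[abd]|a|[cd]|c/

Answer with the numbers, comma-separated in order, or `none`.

2

1 → no match
2 → match
3 → no match
4 → no match
5 → no match
6 → no match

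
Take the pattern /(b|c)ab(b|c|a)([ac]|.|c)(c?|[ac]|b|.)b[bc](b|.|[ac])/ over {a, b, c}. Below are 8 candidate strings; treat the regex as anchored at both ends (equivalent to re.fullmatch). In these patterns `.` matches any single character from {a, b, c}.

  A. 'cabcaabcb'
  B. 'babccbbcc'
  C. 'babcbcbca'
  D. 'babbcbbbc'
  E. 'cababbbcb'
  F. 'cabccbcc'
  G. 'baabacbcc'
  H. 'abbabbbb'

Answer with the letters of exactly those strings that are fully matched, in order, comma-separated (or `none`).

A, B, C, D, E, F

A → match
B → match
C → match
D → match
E → match
F → match
G → no match
H → no match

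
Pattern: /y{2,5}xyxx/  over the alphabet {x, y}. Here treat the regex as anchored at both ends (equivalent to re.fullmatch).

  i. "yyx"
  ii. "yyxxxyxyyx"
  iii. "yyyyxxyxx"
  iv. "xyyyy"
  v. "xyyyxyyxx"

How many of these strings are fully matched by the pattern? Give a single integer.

0

i → no match — must end with "yxyxx"
ii → no match — must end with "yxyxx"
iii → no match — must end with "yxyxx"
iv → no match — must start with "y"
v → no match — must start with "y"
Total matched: 0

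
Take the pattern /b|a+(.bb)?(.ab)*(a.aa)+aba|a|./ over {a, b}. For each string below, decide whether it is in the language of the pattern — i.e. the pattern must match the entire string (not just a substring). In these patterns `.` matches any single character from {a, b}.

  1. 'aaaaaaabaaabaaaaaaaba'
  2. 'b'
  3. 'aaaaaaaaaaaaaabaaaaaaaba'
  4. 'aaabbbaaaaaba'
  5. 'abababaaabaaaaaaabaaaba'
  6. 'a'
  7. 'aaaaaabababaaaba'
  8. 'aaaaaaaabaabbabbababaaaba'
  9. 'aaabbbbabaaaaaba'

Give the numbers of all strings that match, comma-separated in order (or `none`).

1, 2, 3, 4, 5, 6, 7, 8, 9

1 → match
2 → match
3 → match
4 → match
5 → match
6 → match
7 → match
8 → match
9 → match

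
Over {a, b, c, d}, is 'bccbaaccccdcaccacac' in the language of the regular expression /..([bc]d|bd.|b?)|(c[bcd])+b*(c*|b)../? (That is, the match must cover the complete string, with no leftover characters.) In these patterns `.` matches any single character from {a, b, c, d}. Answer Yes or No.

No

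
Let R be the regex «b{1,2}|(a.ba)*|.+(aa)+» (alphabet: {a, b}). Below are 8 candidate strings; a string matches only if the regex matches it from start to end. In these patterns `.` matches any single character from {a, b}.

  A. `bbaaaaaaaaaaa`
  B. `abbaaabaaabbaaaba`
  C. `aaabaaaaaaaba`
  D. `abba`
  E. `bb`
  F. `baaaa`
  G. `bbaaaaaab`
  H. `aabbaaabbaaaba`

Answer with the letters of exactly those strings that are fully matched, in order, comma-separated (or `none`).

A → match
B → no match
C → no match
D → match
E → match
F → match
G → no match
H → no match

A, D, E, F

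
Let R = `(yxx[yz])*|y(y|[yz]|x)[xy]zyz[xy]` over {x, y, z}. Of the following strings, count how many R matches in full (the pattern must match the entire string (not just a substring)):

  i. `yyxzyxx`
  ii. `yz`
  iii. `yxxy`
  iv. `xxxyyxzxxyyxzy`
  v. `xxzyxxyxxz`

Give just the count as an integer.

1

i → no match
ii → no match
iii → match
iv → no match
v → no match
Total matched: 1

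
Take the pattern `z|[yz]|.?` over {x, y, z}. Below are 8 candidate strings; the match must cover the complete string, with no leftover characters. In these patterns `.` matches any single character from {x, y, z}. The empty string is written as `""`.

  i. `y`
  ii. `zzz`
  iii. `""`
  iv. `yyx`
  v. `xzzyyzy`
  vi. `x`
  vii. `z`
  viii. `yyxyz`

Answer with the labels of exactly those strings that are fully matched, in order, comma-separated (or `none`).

i, iii, vi, vii

i → match
ii → no match
iii → match
iv → no match
v → no match
vi → match
vii → match
viii → no match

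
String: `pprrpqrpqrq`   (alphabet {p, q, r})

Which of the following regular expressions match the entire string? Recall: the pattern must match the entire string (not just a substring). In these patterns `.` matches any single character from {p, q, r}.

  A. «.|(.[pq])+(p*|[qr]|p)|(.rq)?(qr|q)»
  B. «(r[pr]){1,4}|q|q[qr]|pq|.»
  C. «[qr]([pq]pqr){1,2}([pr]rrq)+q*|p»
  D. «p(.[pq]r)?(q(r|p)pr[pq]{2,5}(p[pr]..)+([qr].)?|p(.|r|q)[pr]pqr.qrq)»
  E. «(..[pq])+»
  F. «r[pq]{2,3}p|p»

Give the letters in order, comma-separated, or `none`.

A → no match
B → no match
C → no match
D → match
E → no match
F → no match — must end with `p`

D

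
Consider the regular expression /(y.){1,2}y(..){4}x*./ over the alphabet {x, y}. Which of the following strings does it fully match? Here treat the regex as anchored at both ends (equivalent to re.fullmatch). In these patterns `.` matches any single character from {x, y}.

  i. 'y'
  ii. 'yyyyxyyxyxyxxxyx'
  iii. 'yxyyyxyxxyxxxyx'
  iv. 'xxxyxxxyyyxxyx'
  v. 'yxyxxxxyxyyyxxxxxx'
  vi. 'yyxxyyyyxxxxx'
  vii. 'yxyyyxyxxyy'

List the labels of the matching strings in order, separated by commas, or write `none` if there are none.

i → no match
ii → no match
iii → no match
iv → no match — must start with 'y'
v → no match
vi → no match
vii → no match

none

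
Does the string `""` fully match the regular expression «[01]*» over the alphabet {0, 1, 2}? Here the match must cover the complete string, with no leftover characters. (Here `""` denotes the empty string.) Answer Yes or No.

Yes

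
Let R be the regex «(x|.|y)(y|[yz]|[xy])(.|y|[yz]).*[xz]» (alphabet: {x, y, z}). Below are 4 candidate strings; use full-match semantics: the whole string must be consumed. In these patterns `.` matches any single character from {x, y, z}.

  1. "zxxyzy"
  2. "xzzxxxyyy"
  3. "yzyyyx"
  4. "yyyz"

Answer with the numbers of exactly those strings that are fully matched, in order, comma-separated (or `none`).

1. "zxxyzy" → no match
2. "xzzxxxyyy" → no match
3. "yzyyyx" → match
4. "yyyz" → match

3, 4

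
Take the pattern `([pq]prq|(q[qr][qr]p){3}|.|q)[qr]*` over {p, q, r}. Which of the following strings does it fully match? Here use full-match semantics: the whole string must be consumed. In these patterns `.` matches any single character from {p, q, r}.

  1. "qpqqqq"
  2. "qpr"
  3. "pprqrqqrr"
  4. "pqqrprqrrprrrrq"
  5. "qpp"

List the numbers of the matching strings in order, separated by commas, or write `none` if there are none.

1 → no match
2 → no match
3 → match
4 → no match
5 → no match

3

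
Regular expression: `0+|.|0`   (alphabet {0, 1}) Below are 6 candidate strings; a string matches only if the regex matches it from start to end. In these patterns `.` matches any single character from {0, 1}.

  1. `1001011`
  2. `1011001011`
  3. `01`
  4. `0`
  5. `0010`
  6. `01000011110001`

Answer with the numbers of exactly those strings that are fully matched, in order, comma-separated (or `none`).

1 → no match
2 → no match
3 → no match
4 → match
5 → no match
6 → no match

4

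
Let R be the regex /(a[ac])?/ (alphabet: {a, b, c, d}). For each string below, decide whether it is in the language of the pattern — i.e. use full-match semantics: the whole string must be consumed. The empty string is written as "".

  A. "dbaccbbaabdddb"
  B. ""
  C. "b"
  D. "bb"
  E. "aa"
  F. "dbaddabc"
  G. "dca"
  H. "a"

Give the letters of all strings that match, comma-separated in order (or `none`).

A → no match
B → match
C → no match
D → no match
E → match
F → no match
G → no match
H → no match

B, E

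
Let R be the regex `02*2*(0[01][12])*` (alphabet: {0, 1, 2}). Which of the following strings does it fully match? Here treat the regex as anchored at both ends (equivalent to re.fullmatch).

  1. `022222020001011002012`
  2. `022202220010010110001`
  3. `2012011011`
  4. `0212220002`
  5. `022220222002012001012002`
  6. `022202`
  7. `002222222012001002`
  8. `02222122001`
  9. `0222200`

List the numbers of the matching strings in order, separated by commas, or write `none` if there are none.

none

1 → no match
2 → no match
3 → no match — must start with `0`
4 → no match
5 → no match
6 → no match
7 → no match
8 → no match
9 → no match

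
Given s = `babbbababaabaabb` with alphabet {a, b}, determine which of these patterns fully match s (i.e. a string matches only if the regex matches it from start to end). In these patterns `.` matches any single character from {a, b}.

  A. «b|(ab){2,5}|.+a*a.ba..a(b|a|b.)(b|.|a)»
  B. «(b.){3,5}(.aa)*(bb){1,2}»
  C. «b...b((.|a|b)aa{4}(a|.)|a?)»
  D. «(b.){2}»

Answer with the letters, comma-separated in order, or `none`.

B

A → no match
B → match
C → no match
D → no match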